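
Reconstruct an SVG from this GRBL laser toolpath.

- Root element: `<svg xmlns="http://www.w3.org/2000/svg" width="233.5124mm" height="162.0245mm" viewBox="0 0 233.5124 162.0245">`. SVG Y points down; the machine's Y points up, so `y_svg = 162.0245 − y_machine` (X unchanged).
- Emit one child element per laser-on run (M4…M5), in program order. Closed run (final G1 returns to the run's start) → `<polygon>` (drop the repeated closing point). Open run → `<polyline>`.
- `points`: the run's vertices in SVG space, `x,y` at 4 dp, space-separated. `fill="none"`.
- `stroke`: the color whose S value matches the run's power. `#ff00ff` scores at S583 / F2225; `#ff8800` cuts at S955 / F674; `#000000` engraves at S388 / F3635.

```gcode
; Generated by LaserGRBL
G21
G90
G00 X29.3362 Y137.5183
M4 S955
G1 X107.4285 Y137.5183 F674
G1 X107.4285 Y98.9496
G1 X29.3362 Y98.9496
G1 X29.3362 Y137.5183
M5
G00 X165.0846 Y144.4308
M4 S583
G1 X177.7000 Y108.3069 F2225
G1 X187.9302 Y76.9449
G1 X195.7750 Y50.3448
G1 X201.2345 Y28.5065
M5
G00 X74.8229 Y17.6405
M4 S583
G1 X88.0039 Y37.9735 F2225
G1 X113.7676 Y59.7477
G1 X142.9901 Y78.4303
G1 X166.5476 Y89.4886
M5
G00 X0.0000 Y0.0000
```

Machine Y-up, SVG Y-down with viewBox height 162.0245, so y_svg = 162.0245 − y_machine; X carries over.

Run 1: the run's S955 means `#ff8800` (cut). The run returns to its start, so emit a `<polygon>` with points (Y-flipped): 29.3362,24.5062 107.4285,24.5062 107.4285,63.0749 29.3362,63.0749.

Run 2: the run's S583 means `#ff00ff` (score). The run is open, so emit a `<polyline>` with points (Y-flipped): 165.0846,17.5937 177.7000,53.7176 187.9302,85.0796 195.7750,111.6797 201.2345,133.5180.

Run 3: power S583 maps to stroke `#ff00ff` (score). The run is open, so emit a `<polyline>` with points (Y-flipped): 74.8229,144.3840 88.0039,124.0510 113.7676,102.2768 142.9901,83.5942 166.5476,72.5359.

<svg xmlns="http://www.w3.org/2000/svg" width="233.5124mm" height="162.0245mm" viewBox="0 0 233.5124 162.0245">
  <polygon points="29.3362,24.5062 107.4285,24.5062 107.4285,63.0749 29.3362,63.0749" fill="none" stroke="#ff8800"/>
  <polyline points="165.0846,17.5937 177.7000,53.7176 187.9302,85.0796 195.7750,111.6797 201.2345,133.5180" fill="none" stroke="#ff00ff"/>
  <polyline points="74.8229,144.3840 88.0039,124.0510 113.7676,102.2768 142.9901,83.5942 166.5476,72.5359" fill="none" stroke="#ff00ff"/>
</svg>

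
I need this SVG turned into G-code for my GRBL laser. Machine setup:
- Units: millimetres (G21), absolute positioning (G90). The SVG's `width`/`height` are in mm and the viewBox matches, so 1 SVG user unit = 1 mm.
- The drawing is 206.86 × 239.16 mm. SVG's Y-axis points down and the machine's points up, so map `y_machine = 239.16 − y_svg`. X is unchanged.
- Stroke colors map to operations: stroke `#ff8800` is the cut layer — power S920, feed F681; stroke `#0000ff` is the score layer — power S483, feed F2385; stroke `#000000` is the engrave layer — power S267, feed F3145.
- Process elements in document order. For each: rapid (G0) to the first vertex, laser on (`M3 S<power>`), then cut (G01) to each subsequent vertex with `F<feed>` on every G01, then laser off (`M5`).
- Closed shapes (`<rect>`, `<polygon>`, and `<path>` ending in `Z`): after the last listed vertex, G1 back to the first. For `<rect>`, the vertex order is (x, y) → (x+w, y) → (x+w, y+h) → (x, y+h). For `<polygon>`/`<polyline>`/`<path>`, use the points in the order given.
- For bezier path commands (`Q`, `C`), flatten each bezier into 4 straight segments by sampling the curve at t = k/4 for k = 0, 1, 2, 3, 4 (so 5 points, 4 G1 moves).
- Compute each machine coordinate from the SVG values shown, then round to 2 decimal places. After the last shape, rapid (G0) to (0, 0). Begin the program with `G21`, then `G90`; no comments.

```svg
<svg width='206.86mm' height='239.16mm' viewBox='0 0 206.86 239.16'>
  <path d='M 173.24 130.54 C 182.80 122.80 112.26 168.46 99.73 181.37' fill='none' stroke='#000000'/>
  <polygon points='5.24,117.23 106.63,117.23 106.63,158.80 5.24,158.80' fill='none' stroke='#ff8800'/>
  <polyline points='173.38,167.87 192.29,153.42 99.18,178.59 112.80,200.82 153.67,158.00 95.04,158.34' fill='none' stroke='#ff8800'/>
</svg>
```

Since the viewBox matches the mm dimensions, user units are millimetres directly. The only transform is the Y-flip y_m = 239.16 − y_svg.

Shape 1 is a cubic bezier drawn with `<path>`. Its stroke #000000 means engrave at S267, F3145. After flipping Y the toolpath is (173.24,108.62) → (167.55,105.76) → (144.77,90.95) → (117.85,72.27) → (99.73,57.79).

Shape 2 is a rectangle drawn with `<polygon>`. Its stroke #ff8800 means cut at S920, F681. After flipping Y the toolpath is (5.24,121.93) → (106.63,121.93) → (106.63,80.36) → (5.24,80.36) → (5.24,121.93), returning to the start.

Shape 3 is a open polyline drawn with `<polyline>`. Its stroke #ff8800 means cut at S920, F681. After flipping Y the toolpath is (173.38,71.29) → (192.29,85.74) → (99.18,60.57) → (112.80,38.34) → (153.67,81.16) → (95.04,80.82).

G21
G90
G0 X173.24 Y108.62
M3 S267
G01 X167.55 Y105.76 F3145
G01 X144.77 Y90.95 F3145
G01 X117.85 Y72.27 F3145
G01 X99.73 Y57.79 F3145
M5
G0 X5.24 Y121.93
M3 S920
G01 X106.63 Y121.93 F681
G01 X106.63 Y80.36 F681
G01 X5.24 Y80.36 F681
G01 X5.24 Y121.93 F681
M5
G0 X173.38 Y71.29
M3 S920
G01 X192.29 Y85.74 F681
G01 X99.18 Y60.57 F681
G01 X112.80 Y38.34 F681
G01 X153.67 Y81.16 F681
G01 X95.04 Y80.82 F681
M5
G0 X0.00 Y0.00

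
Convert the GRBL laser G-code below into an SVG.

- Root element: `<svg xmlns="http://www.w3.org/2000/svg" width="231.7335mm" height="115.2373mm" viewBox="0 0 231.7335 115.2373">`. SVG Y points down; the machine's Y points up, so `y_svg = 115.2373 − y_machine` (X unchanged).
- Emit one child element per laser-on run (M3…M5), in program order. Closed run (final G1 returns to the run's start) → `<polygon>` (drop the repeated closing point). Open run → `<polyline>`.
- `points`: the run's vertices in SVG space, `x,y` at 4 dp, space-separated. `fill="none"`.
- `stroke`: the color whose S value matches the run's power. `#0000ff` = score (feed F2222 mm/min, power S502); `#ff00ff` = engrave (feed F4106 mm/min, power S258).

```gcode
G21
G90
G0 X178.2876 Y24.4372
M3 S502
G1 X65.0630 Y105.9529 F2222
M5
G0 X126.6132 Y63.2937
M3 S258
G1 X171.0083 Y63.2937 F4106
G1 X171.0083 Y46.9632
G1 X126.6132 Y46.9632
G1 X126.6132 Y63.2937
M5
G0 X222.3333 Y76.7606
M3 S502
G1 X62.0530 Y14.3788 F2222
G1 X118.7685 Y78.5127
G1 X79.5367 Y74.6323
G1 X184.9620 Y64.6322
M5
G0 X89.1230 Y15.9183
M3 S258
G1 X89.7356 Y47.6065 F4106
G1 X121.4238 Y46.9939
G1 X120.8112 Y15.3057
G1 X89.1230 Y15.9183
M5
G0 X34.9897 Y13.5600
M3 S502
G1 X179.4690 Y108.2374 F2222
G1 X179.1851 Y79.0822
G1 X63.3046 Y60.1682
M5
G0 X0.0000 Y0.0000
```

<svg xmlns="http://www.w3.org/2000/svg" width="231.7335mm" height="115.2373mm" viewBox="0 0 231.7335 115.2373">
  <polyline points="178.2876,90.8001 65.0630,9.2844" fill="none" stroke="#0000ff"/>
  <polygon points="126.6132,51.9436 171.0083,51.9436 171.0083,68.2741 126.6132,68.2741" fill="none" stroke="#ff00ff"/>
  <polyline points="222.3333,38.4767 62.0530,100.8585 118.7685,36.7246 79.5367,40.6050 184.9620,50.6051" fill="none" stroke="#0000ff"/>
  <polygon points="89.1230,99.3190 89.7356,67.6308 121.4238,68.2434 120.8112,99.9316" fill="none" stroke="#ff00ff"/>
  <polyline points="34.9897,101.6773 179.4690,6.9999 179.1851,36.1551 63.3046,55.0691" fill="none" stroke="#0000ff"/>
</svg>

y_svg = 115.2373 − y_m.

[1] S502→`#0000ff` (score); open run; points: 178.2876,90.8001 65.0630,9.2844

[2] S258→`#ff00ff` (engrave); closed run; points: 126.6132,51.9436 171.0083,51.9436 171.0083,68.2741 126.6132,68.2741

[3] S502→`#0000ff` (score); open run; points: 222.3333,38.4767 62.0530,100.8585 118.7685,36.7246 79.5367,40.6050 184.9620,50.6051

[4] S258→`#ff00ff` (engrave); closed run; points: 89.1230,99.3190 89.7356,67.6308 121.4238,68.2434 120.8112,99.9316

[5] S502→`#0000ff` (score); open run; points: 34.9897,101.6773 179.4690,6.9999 179.1851,36.1551 63.3046,55.0691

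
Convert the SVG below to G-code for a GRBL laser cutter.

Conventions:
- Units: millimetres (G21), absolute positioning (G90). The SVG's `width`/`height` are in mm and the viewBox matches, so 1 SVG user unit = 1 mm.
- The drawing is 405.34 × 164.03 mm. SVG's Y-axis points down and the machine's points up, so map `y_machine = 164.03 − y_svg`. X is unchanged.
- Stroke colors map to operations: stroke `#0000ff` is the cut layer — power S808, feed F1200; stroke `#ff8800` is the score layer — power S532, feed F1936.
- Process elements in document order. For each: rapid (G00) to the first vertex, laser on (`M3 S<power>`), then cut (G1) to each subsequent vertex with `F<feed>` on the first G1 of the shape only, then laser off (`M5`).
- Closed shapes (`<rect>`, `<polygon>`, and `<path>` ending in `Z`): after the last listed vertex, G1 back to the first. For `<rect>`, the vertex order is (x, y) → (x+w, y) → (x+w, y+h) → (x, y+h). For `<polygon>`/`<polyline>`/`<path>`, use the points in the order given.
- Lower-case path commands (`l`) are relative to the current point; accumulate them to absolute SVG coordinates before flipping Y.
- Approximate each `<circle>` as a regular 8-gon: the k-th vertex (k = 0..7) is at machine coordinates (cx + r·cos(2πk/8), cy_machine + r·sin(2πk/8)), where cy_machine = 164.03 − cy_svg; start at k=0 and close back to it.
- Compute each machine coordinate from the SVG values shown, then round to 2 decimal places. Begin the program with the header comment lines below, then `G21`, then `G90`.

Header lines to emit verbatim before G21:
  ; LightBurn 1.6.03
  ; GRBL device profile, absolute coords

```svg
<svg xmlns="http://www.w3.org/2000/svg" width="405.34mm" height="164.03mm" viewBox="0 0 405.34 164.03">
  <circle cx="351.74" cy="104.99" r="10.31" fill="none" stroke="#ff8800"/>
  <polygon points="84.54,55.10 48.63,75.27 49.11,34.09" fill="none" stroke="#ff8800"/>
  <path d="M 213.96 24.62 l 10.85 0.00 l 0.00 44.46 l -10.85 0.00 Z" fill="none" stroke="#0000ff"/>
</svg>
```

Since the viewBox matches the mm dimensions, user units are millimetres directly. The only transform is the Y-flip y_m = 164.03 − y_svg.

Shape 1 is a circle drawn with `<circle>`. Its stroke #ff8800 means score at S532, F1936. After flipping Y the toolpath is (362.05,59.04) → (359.03,66.33) → (351.74,69.35) → (344.45,66.33) → (341.43,59.04) → (344.45,51.75) → (351.74,48.73) → (359.03,51.75) → (362.05,59.04), returning to the start.

Shape 2 is a regular polygon drawn with `<polygon>`. Its stroke #ff8800 means score at S532, F1936. After flipping Y the toolpath is (84.54,108.93) → (48.63,88.76) → (49.11,129.94) → (84.54,108.93), returning to the start.

Shape 3 is a rectangle drawn with `<path>`. Its stroke #0000ff means cut at S808, F1200. After flipping Y the toolpath is (213.96,139.41) → (224.81,139.41) → (224.81,94.95) → (213.96,94.95) → (213.96,139.41), returning to the start.

; LightBurn 1.6.03
; GRBL device profile, absolute coords
G21
G90
G00 X362.05 Y59.04
M3 S532
G1 X359.03 Y66.33 F1936
G1 X351.74 Y69.35
G1 X344.45 Y66.33
G1 X341.43 Y59.04
G1 X344.45 Y51.75
G1 X351.74 Y48.73
G1 X359.03 Y51.75
G1 X362.05 Y59.04
M5
G00 X84.54 Y108.93
M3 S532
G1 X48.63 Y88.76 F1936
G1 X49.11 Y129.94
G1 X84.54 Y108.93
M5
G00 X213.96 Y139.41
M3 S808
G1 X224.81 Y139.41 F1200
G1 X224.81 Y94.95
G1 X213.96 Y94.95
G1 X213.96 Y139.41
M5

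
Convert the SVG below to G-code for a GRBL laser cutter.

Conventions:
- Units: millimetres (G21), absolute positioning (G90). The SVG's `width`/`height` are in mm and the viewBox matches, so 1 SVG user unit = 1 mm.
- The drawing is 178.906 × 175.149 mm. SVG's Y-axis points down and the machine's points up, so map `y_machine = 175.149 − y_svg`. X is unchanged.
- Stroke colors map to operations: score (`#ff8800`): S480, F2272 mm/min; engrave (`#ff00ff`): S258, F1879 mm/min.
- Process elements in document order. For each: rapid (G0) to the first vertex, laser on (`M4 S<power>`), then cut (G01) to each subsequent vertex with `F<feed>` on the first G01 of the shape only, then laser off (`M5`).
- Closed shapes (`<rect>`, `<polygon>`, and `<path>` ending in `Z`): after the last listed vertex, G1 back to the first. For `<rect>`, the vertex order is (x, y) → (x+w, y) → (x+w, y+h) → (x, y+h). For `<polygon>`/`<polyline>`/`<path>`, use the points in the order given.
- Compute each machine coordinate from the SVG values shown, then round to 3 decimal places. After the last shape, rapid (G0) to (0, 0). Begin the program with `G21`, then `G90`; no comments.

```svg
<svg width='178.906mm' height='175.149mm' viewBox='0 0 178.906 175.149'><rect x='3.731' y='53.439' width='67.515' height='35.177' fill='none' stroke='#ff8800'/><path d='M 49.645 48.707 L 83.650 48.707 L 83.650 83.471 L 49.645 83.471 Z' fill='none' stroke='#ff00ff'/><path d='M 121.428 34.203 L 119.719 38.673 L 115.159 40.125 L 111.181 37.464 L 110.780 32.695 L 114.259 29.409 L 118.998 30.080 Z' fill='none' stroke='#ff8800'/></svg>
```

Since the viewBox matches the mm dimensions, user units are millimetres directly. The only transform is the Y-flip y_m = 175.149 − y_svg.

Shape 1 is a rectangle drawn with `<rect>`. Its stroke #ff8800 means score at S480, F2272. After flipping Y the toolpath is (3.731,121.710) → (71.246,121.710) → (71.246,86.533) → (3.731,86.533) → (3.731,121.710), returning to the start.

Shape 2 is a rectangle drawn with `<path>`. Its stroke #ff00ff means engrave at S258, F1879. After flipping Y the toolpath is (49.645,126.442) → (83.650,126.442) → (83.650,91.678) → (49.645,91.678) → (49.645,126.442), returning to the start.

Shape 3 is a regular polygon drawn with `<path>`. Its stroke #ff8800 means score at S480, F2272. After flipping Y the toolpath is (121.428,140.946) → (119.719,136.476) → (115.159,135.024) → (111.181,137.685) → (110.780,142.454) → (114.259,145.740) → (118.998,145.069) → (121.428,140.946), returning to the start.

G21
G90
G0 X3.731 Y121.710
M4 S480
G01 X71.246 Y121.710 F2272
G01 X71.246 Y86.533
G01 X3.731 Y86.533
G01 X3.731 Y121.710
M5
G0 X49.645 Y126.442
M4 S258
G01 X83.650 Y126.442 F1879
G01 X83.650 Y91.678
G01 X49.645 Y91.678
G01 X49.645 Y126.442
M5
G0 X121.428 Y140.946
M4 S480
G01 X119.719 Y136.476 F2272
G01 X115.159 Y135.024
G01 X111.181 Y137.685
G01 X110.780 Y142.454
G01 X114.259 Y145.740
G01 X118.998 Y145.069
G01 X121.428 Y140.946
M5
G0 X0.000 Y0.000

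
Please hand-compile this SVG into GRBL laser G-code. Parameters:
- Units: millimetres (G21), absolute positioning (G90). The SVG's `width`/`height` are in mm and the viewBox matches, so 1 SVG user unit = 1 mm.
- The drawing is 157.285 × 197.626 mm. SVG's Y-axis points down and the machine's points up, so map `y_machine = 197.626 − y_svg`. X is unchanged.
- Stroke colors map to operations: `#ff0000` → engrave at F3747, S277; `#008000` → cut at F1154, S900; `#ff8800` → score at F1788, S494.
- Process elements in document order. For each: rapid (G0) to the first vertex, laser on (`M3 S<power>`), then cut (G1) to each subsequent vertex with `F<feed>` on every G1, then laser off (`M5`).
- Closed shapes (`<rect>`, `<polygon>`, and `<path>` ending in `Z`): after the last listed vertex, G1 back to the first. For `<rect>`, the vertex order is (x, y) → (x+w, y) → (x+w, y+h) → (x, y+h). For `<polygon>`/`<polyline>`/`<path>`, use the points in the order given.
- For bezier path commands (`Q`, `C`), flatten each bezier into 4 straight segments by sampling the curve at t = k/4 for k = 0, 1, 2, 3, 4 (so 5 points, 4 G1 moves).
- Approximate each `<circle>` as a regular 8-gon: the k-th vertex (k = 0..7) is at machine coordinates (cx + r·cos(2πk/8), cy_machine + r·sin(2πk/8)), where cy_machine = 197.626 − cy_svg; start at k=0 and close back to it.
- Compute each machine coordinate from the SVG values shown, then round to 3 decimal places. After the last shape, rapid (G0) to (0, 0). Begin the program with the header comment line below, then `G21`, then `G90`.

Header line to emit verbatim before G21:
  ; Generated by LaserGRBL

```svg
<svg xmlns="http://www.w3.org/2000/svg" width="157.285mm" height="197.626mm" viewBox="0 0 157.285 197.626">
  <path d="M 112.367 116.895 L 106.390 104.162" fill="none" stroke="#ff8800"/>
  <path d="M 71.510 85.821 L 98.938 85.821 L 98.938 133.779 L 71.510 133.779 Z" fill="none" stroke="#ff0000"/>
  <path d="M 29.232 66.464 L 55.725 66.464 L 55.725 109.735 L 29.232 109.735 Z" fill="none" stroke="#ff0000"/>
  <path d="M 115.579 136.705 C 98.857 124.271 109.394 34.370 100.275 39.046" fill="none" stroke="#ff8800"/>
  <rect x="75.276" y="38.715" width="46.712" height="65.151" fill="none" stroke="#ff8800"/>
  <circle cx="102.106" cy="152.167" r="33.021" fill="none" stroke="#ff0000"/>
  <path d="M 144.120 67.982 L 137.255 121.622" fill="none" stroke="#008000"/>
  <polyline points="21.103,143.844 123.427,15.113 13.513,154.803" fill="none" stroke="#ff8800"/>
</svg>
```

; Generated by LaserGRBL
G21
G90
G0 X112.367 Y80.731
M3 S494
G1 X106.390 Y93.464 F1788
M5
G0 X71.510 Y111.805
M3 S277
G1 X98.938 Y111.805 F3747
G1 X98.938 Y63.847 F3747
G1 X71.510 Y63.847 F3747
G1 X71.510 Y111.805 F3747
M5
G0 X29.232 Y131.162
M3 S277
G1 X55.725 Y131.162 F3747
G1 X55.725 Y87.891 F3747
G1 X29.232 Y87.891 F3747
G1 X29.232 Y131.162 F3747
M5
G0 X115.579 Y60.921
M3 S494
G1 X107.416 Y82.083 F1788
G1 X105.076 Y116.167 F1788
G1 X104.162 Y147.042 F1788
G1 X100.275 Y158.580 F1788
M5
G0 X75.276 Y158.911
M3 S494
G1 X121.988 Y158.911 F1788
G1 X121.988 Y93.760 F1788
G1 X75.276 Y93.760 F1788
G1 X75.276 Y158.911 F1788
M5
G0 X135.127 Y45.459
M3 S277
G1 X125.455 Y68.808 F3747
G1 X102.106 Y78.480 F3747
G1 X78.757 Y68.808 F3747
G1 X69.085 Y45.459 F3747
G1 X78.757 Y22.110 F3747
G1 X102.106 Y12.438 F3747
G1 X125.455 Y22.110 F3747
G1 X135.127 Y45.459 F3747
M5
G0 X144.120 Y129.644
M3 S900
G1 X137.255 Y76.004 F1154
M5
G0 X21.103 Y53.782
M3 S494
G1 X123.427 Y182.513 F1788
G1 X13.513 Y42.823 F1788
M5
G0 X0.000 Y0.000

Since the viewBox matches the mm dimensions, user units are millimetres directly. The only transform is the Y-flip y_m = 197.626 − y_svg.

Shape 1 is a line segment drawn with `<path>`. Its stroke #ff8800 means score at S494, F1788. After flipping Y the toolpath is (112.367,80.731) → (106.390,93.464).

Shape 2 is a rectangle drawn with `<path>`. Its stroke #ff0000 means engrave at S277, F3747. After flipping Y the toolpath is (71.510,111.805) → (98.938,111.805) → (98.938,63.847) → (71.510,63.847) → (71.510,111.805), returning to the start.

Shape 3 is a rectangle drawn with `<path>`. Its stroke #ff0000 means engrave at S277, F3747. After flipping Y the toolpath is (29.232,131.162) → (55.725,131.162) → (55.725,87.891) → (29.232,87.891) → (29.232,131.162), returning to the start.

Shape 4 is a cubic bezier drawn with `<path>`. Its stroke #ff8800 means score at S494, F1788. After flipping Y the toolpath is (115.579,60.921) → (107.416,82.083) → (105.076,116.167) → (104.162,147.042) → (100.275,158.580).

Shape 5 is a rectangle drawn with `<rect>`. Its stroke #ff8800 means score at S494, F1788. After flipping Y the toolpath is (75.276,158.911) → (121.988,158.911) → (121.988,93.760) → (75.276,93.760) → (75.276,158.911), returning to the start.

Shape 6 is a circle drawn with `<circle>`. Its stroke #ff0000 means engrave at S277, F3747. After flipping Y the toolpath is (135.127,45.459) → (125.455,68.808) → (102.106,78.480) → (78.757,68.808) → (69.085,45.459) → (78.757,22.110) → (102.106,12.438) → (125.455,22.110) → (135.127,45.459), returning to the start.

Shape 7 is a line segment drawn with `<path>`. Its stroke #008000 means cut at S900, F1154. After flipping Y the toolpath is (144.120,129.644) → (137.255,76.004).

Shape 8 is a open polyline drawn with `<polyline>`. Its stroke #ff8800 means score at S494, F1788. After flipping Y the toolpath is (21.103,53.782) → (123.427,182.513) → (13.513,42.823).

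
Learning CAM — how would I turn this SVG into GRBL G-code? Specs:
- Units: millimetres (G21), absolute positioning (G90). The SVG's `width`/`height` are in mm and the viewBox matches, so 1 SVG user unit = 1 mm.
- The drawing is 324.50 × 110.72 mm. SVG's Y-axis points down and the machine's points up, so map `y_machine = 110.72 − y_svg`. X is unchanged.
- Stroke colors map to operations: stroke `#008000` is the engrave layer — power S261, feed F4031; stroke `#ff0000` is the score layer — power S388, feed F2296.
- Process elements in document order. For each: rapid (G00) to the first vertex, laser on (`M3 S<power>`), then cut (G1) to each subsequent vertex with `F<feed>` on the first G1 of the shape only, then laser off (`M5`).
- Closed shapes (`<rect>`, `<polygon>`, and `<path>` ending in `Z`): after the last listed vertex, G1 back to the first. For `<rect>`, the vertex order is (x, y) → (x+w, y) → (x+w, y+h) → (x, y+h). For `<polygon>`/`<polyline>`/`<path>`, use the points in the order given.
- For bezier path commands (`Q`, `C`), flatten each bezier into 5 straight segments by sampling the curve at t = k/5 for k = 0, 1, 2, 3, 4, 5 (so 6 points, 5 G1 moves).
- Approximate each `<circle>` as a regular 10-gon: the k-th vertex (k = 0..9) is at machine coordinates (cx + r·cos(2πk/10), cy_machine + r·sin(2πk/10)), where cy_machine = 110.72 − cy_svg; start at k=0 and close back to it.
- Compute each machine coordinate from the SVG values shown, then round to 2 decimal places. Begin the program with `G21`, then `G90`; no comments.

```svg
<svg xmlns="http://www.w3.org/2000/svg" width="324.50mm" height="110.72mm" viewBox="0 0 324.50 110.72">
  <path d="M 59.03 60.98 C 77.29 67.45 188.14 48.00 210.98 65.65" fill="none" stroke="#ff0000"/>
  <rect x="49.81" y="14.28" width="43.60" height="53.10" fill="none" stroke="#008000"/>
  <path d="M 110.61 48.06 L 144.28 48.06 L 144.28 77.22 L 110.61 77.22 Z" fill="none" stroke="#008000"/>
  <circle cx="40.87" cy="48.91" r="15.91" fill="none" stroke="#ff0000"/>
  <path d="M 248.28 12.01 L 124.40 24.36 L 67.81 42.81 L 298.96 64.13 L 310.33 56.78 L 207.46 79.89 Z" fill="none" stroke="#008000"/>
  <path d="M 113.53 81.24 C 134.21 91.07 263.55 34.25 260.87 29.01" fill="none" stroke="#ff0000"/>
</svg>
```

G21
G90
G00 X59.03 Y49.74
M3 S388
G1 X79.65 Y48.46 F2296
G1 X113.83 Y50.38
G1 X152.89 Y52.48
G1 X188.16 Y51.71
G1 X210.98 Y45.07
M5
G00 X49.81 Y96.44
M3 S261
G1 X93.41 Y96.44 F4031
G1 X93.41 Y43.34
G1 X49.81 Y43.34
G1 X49.81 Y96.44
M5
G00 X110.61 Y62.66
M3 S261
G1 X144.28 Y62.66 F4031
G1 X144.28 Y33.50
G1 X110.61 Y33.50
G1 X110.61 Y62.66
M5
G00 X56.78 Y61.81
M3 S388
G1 X53.74 Y71.16 F2296
G1 X45.79 Y76.94
G1 X35.95 Y76.94
G1 X28.00 Y71.16
G1 X24.96 Y61.81
G1 X28.00 Y52.46
G1 X35.95 Y46.68
G1 X45.79 Y46.68
G1 X53.74 Y52.46
G1 X56.78 Y61.81
M5
G00 X248.28 Y98.71
M3 S261
G1 X124.40 Y86.36 F4031
G1 X67.81 Y67.91
G1 X298.96 Y46.59
G1 X310.33 Y53.94
G1 X207.46 Y30.83
G1 X248.28 Y98.71
M5
G00 X113.53 Y29.48
M3 S388
G1 X137.05 Y30.63 F2296
G1 X175.10 Y42.11
G1 X216.12 Y58.23
G1 X248.56 Y73.32
G1 X260.87 Y81.71
M5

1 u = 1 mm; y_m = 110.72 − y.

[1] `<path>` cubic bezier, #ff0000→score S388 F2296: (59.03,49.74) → (79.65,48.46) → (113.83,50.38) → (152.89,52.48) → (188.16,51.71) → (210.98,45.07)

[2] `<rect>` rectangle, #008000→engrave S261 F4031: (49.81,96.44) → (93.41,96.44) → (93.41,43.34) → (49.81,43.34) → (49.81,96.44) (closed)

[3] `<path>` rectangle, #008000→engrave S261 F4031: (110.61,62.66) → (144.28,62.66) → (144.28,33.50) → (110.61,33.50) → (110.61,62.66) (closed)

[4] `<circle>` circle, #ff0000→score S388 F2296: (56.78,61.81) → (53.74,71.16) → (45.79,76.94) → (35.95,76.94) → (28.00,71.16) → (24.96,61.81) → (28.00,52.46) → (35.95,46.68) → (45.79,46.68) → (53.74,52.46) → (56.78,61.81) (closed)

[5] `<path>` closed polygon, #008000→engrave S261 F4031: (248.28,98.71) → (124.40,86.36) → (67.81,67.91) → (298.96,46.59) → (310.33,53.94) → (207.46,30.83) → (248.28,98.71) (closed)

[6] `<path>` cubic bezier, #ff0000→score S388 F2296: (113.53,29.48) → (137.05,30.63) → (175.10,42.11) → (216.12,58.23) → (248.56,73.32) → (260.87,81.71)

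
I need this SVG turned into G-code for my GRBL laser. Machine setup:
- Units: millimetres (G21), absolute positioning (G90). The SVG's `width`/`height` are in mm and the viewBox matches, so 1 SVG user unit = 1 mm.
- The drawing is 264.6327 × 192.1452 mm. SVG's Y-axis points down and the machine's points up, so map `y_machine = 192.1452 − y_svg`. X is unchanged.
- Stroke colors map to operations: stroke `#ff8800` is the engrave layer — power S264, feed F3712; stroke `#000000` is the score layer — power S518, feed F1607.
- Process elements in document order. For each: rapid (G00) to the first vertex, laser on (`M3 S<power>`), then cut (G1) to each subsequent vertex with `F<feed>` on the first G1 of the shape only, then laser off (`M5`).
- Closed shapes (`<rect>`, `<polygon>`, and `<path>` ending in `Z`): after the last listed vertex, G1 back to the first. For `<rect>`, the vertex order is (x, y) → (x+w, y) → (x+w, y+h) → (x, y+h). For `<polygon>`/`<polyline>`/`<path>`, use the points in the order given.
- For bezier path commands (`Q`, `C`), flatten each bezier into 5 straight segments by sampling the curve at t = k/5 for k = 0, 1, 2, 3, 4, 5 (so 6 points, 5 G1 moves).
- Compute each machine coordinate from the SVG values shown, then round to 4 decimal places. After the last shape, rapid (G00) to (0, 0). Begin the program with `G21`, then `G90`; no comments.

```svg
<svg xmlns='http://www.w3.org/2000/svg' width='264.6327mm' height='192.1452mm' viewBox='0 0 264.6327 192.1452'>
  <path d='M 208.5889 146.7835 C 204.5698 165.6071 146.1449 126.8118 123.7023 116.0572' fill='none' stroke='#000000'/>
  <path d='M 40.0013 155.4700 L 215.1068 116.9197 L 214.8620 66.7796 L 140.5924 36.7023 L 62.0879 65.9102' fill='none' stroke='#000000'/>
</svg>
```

1 u = 1 mm; y_m = 192.1452 − y.

[1] `<path>` cubic bezier, #000000→score S518 F1607: (208.5889,45.3617) → (200.3718,40.2965) → (183.4360,44.9482) → (162.1201,55.2052) → (140.7626,66.9556) → (123.7023,76.0880)

[2] `<path>` open polyline, #000000→score S518 F1607: (40.0013,36.6752) → (215.1068,75.2255) → (214.8620,125.3656) → (140.5924,155.4429) → (62.0879,126.2350)

G21
G90
G00 X208.5889 Y45.3617
M3 S518
G1 X200.3718 Y40.2965 F1607
G1 X183.4360 Y44.9482
G1 X162.1201 Y55.2052
G1 X140.7626 Y66.9556
G1 X123.7023 Y76.0880
M5
G00 X40.0013 Y36.6752
M3 S518
G1 X215.1068 Y75.2255 F1607
G1 X214.8620 Y125.3656
G1 X140.5924 Y155.4429
G1 X62.0879 Y126.2350
M5
G00 X0.0000 Y0.0000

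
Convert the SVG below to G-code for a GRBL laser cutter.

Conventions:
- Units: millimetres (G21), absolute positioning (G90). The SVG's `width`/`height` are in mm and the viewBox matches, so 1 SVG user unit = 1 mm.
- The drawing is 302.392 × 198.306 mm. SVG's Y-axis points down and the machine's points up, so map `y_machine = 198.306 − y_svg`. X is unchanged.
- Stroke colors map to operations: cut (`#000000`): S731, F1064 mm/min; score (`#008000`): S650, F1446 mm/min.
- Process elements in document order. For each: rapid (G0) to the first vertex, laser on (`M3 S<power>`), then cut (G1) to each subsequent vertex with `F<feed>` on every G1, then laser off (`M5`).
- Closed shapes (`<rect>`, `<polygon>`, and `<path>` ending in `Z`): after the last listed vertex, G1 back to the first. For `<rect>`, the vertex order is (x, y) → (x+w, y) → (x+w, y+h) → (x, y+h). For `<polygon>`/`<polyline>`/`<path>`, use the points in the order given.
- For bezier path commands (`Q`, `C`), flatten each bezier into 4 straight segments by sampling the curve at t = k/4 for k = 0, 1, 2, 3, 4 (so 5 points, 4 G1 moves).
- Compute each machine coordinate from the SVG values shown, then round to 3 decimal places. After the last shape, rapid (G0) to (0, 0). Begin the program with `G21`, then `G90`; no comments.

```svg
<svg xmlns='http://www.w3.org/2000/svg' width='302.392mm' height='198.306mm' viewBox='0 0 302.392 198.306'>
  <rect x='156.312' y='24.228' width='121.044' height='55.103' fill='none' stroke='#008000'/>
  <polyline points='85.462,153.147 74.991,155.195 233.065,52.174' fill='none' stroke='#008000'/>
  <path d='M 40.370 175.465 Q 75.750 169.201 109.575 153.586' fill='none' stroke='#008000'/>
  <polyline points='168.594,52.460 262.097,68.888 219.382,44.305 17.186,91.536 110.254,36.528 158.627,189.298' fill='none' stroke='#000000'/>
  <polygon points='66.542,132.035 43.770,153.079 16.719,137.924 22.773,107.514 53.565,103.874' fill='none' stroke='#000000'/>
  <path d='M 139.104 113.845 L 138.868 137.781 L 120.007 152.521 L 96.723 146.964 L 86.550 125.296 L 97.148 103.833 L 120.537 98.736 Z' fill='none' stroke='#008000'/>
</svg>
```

1 u = 1 mm; y_m = 198.306 − y.

[1] `<rect>` rectangle, #008000→score S650 F1446: (156.312,174.078) → (277.356,174.078) → (277.356,118.975) → (156.312,118.975) → (156.312,174.078) (closed)

[2] `<polyline>` open polyline, #008000→score S650 F1446: (85.462,45.159) → (74.991,43.111) → (233.065,146.132)

[3] `<path>` quadratic bezier, #008000→score S650 F1446: (40.370,22.841) → (57.963,26.557) → (75.361,31.443) → (92.565,37.497) → (109.575,44.720)

[4] `<polyline>` open polyline, #000000→cut S731 F1064: (168.594,145.846) → (262.097,129.418) → (219.382,154.001) → (17.186,106.770) → (110.254,161.778) → (158.627,9.008)

[5] `<polygon>` regular polygon, #000000→cut S731 F1064: (66.542,66.271) → (43.770,45.227) → (16.719,60.382) → (22.773,90.792) → (53.565,94.432) → (66.542,66.271) (closed)

[6] `<path>` regular polygon, #008000→score S650 F1446: (139.104,84.461) → (138.868,60.525) → (120.007,45.785) → (96.723,51.342) → (86.550,73.010) → (97.148,94.473) → (120.537,99.570) → (139.104,84.461) (closed)

G21
G90
G0 X156.312 Y174.078
M3 S650
G1 X277.356 Y174.078 F1446
G1 X277.356 Y118.975 F1446
G1 X156.312 Y118.975 F1446
G1 X156.312 Y174.078 F1446
M5
G0 X85.462 Y45.159
M3 S650
G1 X74.991 Y43.111 F1446
G1 X233.065 Y146.132 F1446
M5
G0 X40.370 Y22.841
M3 S650
G1 X57.963 Y26.557 F1446
G1 X75.361 Y31.443 F1446
G1 X92.565 Y37.497 F1446
G1 X109.575 Y44.720 F1446
M5
G0 X168.594 Y145.846
M3 S731
G1 X262.097 Y129.418 F1064
G1 X219.382 Y154.001 F1064
G1 X17.186 Y106.770 F1064
G1 X110.254 Y161.778 F1064
G1 X158.627 Y9.008 F1064
M5
G0 X66.542 Y66.271
M3 S731
G1 X43.770 Y45.227 F1064
G1 X16.719 Y60.382 F1064
G1 X22.773 Y90.792 F1064
G1 X53.565 Y94.432 F1064
G1 X66.542 Y66.271 F1064
M5
G0 X139.104 Y84.461
M3 S650
G1 X138.868 Y60.525 F1446
G1 X120.007 Y45.785 F1446
G1 X96.723 Y51.342 F1446
G1 X86.550 Y73.010 F1446
G1 X97.148 Y94.473 F1446
G1 X120.537 Y99.570 F1446
G1 X139.104 Y84.461 F1446
M5
G0 X0.000 Y0.000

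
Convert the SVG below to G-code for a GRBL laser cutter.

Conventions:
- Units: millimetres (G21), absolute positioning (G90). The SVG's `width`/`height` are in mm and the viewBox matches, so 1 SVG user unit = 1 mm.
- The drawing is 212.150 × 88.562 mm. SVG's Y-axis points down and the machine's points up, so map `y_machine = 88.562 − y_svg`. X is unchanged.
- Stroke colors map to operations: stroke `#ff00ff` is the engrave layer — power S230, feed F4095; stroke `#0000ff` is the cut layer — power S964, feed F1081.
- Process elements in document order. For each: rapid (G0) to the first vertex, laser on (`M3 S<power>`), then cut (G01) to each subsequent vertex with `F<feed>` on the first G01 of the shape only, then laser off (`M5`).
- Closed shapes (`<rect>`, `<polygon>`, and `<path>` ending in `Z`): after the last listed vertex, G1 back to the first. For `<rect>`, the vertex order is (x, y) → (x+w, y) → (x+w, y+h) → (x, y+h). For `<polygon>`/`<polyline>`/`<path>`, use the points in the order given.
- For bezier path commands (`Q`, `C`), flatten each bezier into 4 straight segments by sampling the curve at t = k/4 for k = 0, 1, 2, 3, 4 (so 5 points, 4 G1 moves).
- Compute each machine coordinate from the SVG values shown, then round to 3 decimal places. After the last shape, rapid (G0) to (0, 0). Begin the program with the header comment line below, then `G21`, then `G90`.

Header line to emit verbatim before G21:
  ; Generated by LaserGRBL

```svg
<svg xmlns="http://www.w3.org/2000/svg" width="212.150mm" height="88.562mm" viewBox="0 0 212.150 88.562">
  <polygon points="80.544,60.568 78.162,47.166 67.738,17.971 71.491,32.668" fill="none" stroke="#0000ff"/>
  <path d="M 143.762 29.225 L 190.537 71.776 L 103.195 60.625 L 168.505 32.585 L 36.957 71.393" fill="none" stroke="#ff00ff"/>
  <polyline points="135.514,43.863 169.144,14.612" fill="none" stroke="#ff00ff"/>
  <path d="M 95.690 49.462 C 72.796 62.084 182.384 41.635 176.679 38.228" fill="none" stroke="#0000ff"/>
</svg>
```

; Generated by LaserGRBL
G21
G90
G0 X80.544 Y27.994
M3 S964
G01 X78.162 Y41.396 F1081
G01 X67.738 Y70.591
G01 X71.491 Y55.894
G01 X80.544 Y27.994
M5
G0 X143.762 Y59.337
M3 S230
G01 X190.537 Y16.786 F4095
G01 X103.195 Y27.937
G01 X168.505 Y55.977
G01 X36.957 Y17.169
M5
G0 X135.514 Y44.699
M3 S230
G01 X169.144 Y73.950 F4095
M5
G0 X95.690 Y39.100
M3 S964
G01 X99.488 Y35.051 F1081
G01 X129.739 Y38.706
G01 X163.212 Y45.366
G01 X176.679 Y50.334
M5
G0 X0.000 Y0.000

1 u = 1 mm; y_m = 88.562 − y.

[1] `<polygon>` closed polygon, #0000ff→cut S964 F1081: (80.544,27.994) → (78.162,41.396) → (67.738,70.591) → (71.491,55.894) → (80.544,27.994) (closed)

[2] `<path>` open polyline, #ff00ff→engrave S230 F4095: (143.762,59.337) → (190.537,16.786) → (103.195,27.937) → (168.505,55.977) → (36.957,17.169)

[3] `<polyline>` line segment, #ff00ff→engrave S230 F4095: (135.514,44.699) → (169.144,73.950)

[4] `<path>` cubic bezier, #0000ff→cut S964 F1081: (95.690,39.100) → (99.488,35.051) → (129.739,38.706) → (163.212,45.366) → (176.679,50.334)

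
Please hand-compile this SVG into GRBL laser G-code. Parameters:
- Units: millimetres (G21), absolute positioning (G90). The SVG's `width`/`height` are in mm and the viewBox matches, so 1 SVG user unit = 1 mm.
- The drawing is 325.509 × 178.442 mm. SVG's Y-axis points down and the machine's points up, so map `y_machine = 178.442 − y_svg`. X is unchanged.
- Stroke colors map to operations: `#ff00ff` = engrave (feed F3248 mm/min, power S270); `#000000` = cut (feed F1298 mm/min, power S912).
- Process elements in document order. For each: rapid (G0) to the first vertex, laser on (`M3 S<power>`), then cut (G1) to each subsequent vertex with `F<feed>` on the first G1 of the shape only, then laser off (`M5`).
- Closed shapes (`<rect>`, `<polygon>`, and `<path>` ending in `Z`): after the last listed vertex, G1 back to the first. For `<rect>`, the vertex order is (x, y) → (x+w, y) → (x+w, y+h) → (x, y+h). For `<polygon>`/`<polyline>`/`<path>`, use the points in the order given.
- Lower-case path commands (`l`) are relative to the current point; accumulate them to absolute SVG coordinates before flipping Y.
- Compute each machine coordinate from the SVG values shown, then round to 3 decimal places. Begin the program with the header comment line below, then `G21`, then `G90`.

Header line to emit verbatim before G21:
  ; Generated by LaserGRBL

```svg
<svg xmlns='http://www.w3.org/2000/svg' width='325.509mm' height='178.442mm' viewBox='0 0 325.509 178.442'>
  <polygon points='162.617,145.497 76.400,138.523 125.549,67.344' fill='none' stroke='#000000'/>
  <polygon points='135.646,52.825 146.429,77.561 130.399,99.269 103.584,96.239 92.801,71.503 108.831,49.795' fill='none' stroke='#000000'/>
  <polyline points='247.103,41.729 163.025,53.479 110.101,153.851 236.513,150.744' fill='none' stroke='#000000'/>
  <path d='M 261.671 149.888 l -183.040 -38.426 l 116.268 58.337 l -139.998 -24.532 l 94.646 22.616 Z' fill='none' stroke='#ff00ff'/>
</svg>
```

; Generated by LaserGRBL
G21
G90
G0 X162.617 Y32.945
M3 S912
G1 X76.400 Y39.919 F1298
G1 X125.549 Y111.098
G1 X162.617 Y32.945
M5
G0 X135.646 Y125.617
M3 S912
G1 X146.429 Y100.881 F1298
G1 X130.399 Y79.173
G1 X103.584 Y82.203
G1 X92.801 Y106.939
G1 X108.831 Y128.647
G1 X135.646 Y125.617
M5
G0 X247.103 Y136.713
M3 S912
G1 X163.025 Y124.963 F1298
G1 X110.101 Y24.591
G1 X236.513 Y27.698
M5
G0 X261.671 Y28.554
M3 S270
G1 X78.631 Y66.980 F3248
G1 X194.899 Y8.643
G1 X54.901 Y33.175
G1 X149.547 Y10.559
G1 X261.671 Y28.554
M5

1 u = 1 mm; y_m = 178.442 − y.

[1] `<polygon>` regular polygon, #000000→cut S912 F1298: (162.617,32.945) → (76.400,39.919) → (125.549,111.098) → (162.617,32.945) (closed)

[2] `<polygon>` regular polygon, #000000→cut S912 F1298: (135.646,125.617) → (146.429,100.881) → (130.399,79.173) → (103.584,82.203) → (92.801,106.939) → (108.831,128.647) → (135.646,125.617) (closed)

[3] `<polyline>` open polyline, #000000→cut S912 F1298: (247.103,136.713) → (163.025,124.963) → (110.101,24.591) → (236.513,27.698)

[4] `<path>` closed polygon, #ff00ff→engrave S270 F3248: (261.671,28.554) → (78.631,66.980) → (194.899,8.643) → (54.901,33.175) → (149.547,10.559) → (261.671,28.554) (closed)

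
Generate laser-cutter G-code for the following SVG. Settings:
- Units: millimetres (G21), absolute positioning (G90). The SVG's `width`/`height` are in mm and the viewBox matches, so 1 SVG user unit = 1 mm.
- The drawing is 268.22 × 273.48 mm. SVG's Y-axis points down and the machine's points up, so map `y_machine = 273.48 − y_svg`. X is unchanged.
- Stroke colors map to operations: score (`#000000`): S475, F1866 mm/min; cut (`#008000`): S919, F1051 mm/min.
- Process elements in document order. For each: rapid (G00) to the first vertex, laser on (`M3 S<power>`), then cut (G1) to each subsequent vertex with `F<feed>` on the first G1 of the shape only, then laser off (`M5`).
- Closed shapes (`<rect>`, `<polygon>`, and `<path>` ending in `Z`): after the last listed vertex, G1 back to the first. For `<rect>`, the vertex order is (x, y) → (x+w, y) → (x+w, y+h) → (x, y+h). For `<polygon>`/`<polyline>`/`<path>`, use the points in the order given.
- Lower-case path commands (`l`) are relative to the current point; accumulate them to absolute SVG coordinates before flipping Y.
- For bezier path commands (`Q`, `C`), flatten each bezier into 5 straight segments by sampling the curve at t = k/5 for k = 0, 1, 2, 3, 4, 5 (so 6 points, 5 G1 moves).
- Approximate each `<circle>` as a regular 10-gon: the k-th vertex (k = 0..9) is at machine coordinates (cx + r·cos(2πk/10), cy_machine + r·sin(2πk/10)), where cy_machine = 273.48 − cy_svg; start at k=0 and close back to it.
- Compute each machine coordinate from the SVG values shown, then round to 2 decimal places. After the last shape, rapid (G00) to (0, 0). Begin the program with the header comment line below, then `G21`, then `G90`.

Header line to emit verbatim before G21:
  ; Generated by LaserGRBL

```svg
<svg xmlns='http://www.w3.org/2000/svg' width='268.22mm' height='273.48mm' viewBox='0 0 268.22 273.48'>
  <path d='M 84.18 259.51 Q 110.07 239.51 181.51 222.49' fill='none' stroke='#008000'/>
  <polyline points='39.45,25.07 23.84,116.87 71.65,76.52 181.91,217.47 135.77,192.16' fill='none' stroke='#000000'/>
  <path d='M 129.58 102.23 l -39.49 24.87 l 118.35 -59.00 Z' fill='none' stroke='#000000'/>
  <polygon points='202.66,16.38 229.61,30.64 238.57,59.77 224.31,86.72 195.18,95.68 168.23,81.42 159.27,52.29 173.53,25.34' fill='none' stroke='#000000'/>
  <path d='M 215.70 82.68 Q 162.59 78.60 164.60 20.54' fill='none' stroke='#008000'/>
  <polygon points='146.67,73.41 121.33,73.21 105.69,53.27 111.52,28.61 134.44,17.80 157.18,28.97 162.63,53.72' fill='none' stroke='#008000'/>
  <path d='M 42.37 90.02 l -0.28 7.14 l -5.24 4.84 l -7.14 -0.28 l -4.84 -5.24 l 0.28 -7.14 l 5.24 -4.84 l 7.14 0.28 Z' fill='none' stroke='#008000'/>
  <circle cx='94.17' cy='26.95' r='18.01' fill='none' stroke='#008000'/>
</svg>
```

; Generated by LaserGRBL
G21
G90
G00 X84.18 Y13.97
M3 S919
G1 X96.36 Y21.85 F1051
G1 X112.18 Y29.49
G1 X131.65 Y36.90
G1 X154.76 Y44.06
G1 X181.51 Y50.99
M5
G00 X39.45 Y248.41
M3 S475
G1 X23.84 Y156.61 F1866
G1 X71.65 Y196.96
G1 X181.91 Y56.01
G1 X135.77 Y81.32
M5
G00 X129.58 Y171.25
M3 S475
G1 X90.09 Y146.38 F1866
G1 X208.44 Y205.38
G1 X129.58 Y171.25
M5
G00 X202.66 Y257.10
M3 S475
G1 X229.61 Y242.84 F1866
G1 X238.57 Y213.71
G1 X224.31 Y186.76
G1 X195.18 Y177.80
G1 X168.23 Y192.06
G1 X159.27 Y221.19
G1 X173.53 Y248.14
G1 X202.66 Y257.10
M5
G00 X215.70 Y190.80
M3 S919
G1 X196.66 Y194.59 F1051
G1 X182.03 Y202.70
G1 X171.81 Y215.13
G1 X166.00 Y231.88
G1 X164.60 Y252.94
M5
G00 X146.67 Y200.07
M3 S919
G1 X121.33 Y200.27 F1051
G1 X105.69 Y220.21
G1 X111.52 Y244.87
G1 X134.44 Y255.68
G1 X157.18 Y244.51
G1 X162.63 Y219.76
G1 X146.67 Y200.07
M5
G00 X42.37 Y183.46
M3 S919
G1 X42.09 Y176.32 F1051
G1 X36.85 Y171.48
G1 X29.71 Y171.76
G1 X24.87 Y177.00
G1 X25.15 Y184.14
G1 X30.39 Y188.98
G1 X37.53 Y188.70
G1 X42.37 Y183.46
M5
G00 X112.18 Y246.53
M3 S919
G1 X108.74 Y257.12 F1051
G1 X99.74 Y263.66
G1 X88.60 Y263.66
G1 X79.60 Y257.12
G1 X76.16 Y246.53
G1 X79.60 Y235.94
G1 X88.60 Y229.40
G1 X99.74 Y229.40
G1 X108.74 Y235.94
G1 X112.18 Y246.53
M5
G00 X0.00 Y0.00

viewBox `0 0 268.22 273.48` with mm width/height → 1 unit = 1 mm. Flip: y_m = 273.48 − y_svg.

**Shape 1** — `<path>` quadratic bezier, stroke `#008000` → cut (S919, F1051). Control points (SVG): P0=(84.18,259.51), P1=(110.07,239.51), P2=(181.51,222.49); sampled at t=k/5. Machine vertices: (84.18,13.97) → (96.36,21.85) → (112.18,29.49) → (131.65,36.90) → (154.76,44.06) → (181.51,50.99). Open path.

**Shape 2** — `<polyline>` open polyline, stroke `#000000` → score (S475, F1866). Machine vertices: (39.45,248.41) → (23.84,156.61) → (71.65,196.96) → (181.91,56.01) → (135.77,81.32). Open path.

**Shape 3** — `<path>` closed polygon, stroke `#000000` → score (S475, F1866). Machine vertices: (129.58,171.25) → (90.09,146.38) → (208.44,205.38) → (129.58,171.25). Closed: final G1 returns to the first vertex.

**Shape 4** — `<polygon>` regular polygon, stroke `#000000` → score (S475, F1866). Machine vertices: (202.66,257.10) → (229.61,242.84) → (238.57,213.71) → (224.31,186.76) → (195.18,177.80) → (168.23,192.06) → (159.27,221.19) → (173.53,248.14) → (202.66,257.10). Closed: final G1 returns to the first vertex.

**Shape 5** — `<path>` quadratic bezier, stroke `#008000` → cut (S919, F1051). Control points (SVG): P0=(215.70,82.68), P1=(162.59,78.60), P2=(164.60,20.54); sampled at t=k/5. Machine vertices: (215.70,190.80) → (196.66,194.59) → (182.03,202.70) → (171.81,215.13) → (166.00,231.88) → (164.60,252.94). Open path.

**Shape 6** — `<polygon>` regular polygon, stroke `#008000` → cut (S919, F1051). Machine vertices: (146.67,200.07) → (121.33,200.27) → (105.69,220.21) → (111.52,244.87) → (134.44,255.68) → (157.18,244.51) → (162.63,219.76) → (146.67,200.07). Closed: final G1 returns to the first vertex.

**Shape 7** — `<path>` regular polygon, stroke `#008000` → cut (S919, F1051). Machine vertices: (42.37,183.46) → (42.09,176.32) → (36.85,171.48) → (29.71,171.76) → (24.87,177.00) → (25.15,184.14) → (30.39,188.98) → (37.53,188.70) → (42.37,183.46). Closed: final G1 returns to the first vertex.

**Shape 8** — `<circle>` circle, stroke `#008000` → cut (S919, F1051). Machine vertices: (112.18,246.53) → (108.74,257.12) → (99.74,263.66) → (88.60,263.66) → (79.60,257.12) → (76.16,246.53) → (79.60,235.94) → (88.60,229.40) → (99.74,229.40) → (108.74,235.94) → (112.18,246.53). Closed: final G1 returns to the first vertex.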